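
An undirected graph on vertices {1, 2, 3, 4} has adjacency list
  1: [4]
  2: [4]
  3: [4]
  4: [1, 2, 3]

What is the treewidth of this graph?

1

A width-1 tree decomposition is:
Bags: B1 = {1, 4}  B2 = {2, 4}  B3 = {3, 4}
Tree: B1–B2, B2–B3
The largest bag has 2 vertices, giving width 1; this decomposition certifies tw(G) ≤ 1. Any graph with an edge has treewidth ≥ 1, and G has the edge 1–4. Combining the bounds, tw(G) = 1.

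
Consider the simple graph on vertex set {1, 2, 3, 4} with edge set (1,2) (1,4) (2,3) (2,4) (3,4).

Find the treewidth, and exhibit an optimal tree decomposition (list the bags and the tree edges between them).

Treewidth 2.
One optimal decomposition is:
Bags: B1 = {1, 2, 4}  B2 = {2, 3, 4}
Tree: B1–B2

The largest bag has 3 vertices, giving width 2; this decomposition certifies tw(G) ≤ 2. Conversely, {1, 2, 4} is a clique of size 3, and the vertices of any clique must share a bag in every tree decomposition; so some bag has ≥ 3 vertices and tw(G) ≥ 2. The upper and lower bounds meet at 2, so that is the treewidth.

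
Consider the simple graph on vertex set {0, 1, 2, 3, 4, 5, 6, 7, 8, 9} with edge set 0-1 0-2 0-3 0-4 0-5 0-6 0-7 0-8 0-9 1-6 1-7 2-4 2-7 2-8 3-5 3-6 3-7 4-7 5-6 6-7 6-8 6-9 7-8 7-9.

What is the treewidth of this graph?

3

A width-3 tree decomposition is:
Bags: B1 = {0, 6, 7, 8}  B2 = {0, 2, 7, 8}  B3 = {0, 3, 6, 7}  B4 = {0, 6, 7, 9}  B5 = {0, 1, 6, 7}  B6 = {0, 2, 4, 7}  B7 = {0, 3, 5, 6}
Tree: B1–B2, B1–B3, B3–B4, B4–B5, B2–B6, B3–B7
The largest bag has 4 vertices, giving width 3; this decomposition certifies tw(G) ≤ 3. For the lower bound, the 4 vertices {0, 3, 5, 6} are pairwise adjacent, and any tree decomposition puts a clique entirely inside one bag — forcing width ≥ 3. Combining the bounds, tw(G) = 3.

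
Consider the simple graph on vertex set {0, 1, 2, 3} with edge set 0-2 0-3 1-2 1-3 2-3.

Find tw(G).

A width-2 tree decomposition is:
Bags: B1 = {0, 2, 3}  B2 = {1, 2, 3}
Tree: B1–B2
Every bag has size at most 3, so the width is 3 − 1 = 2 and tw(G) ≤ 2. For the lower bound, the 3 vertices {0, 2, 3} are pairwise adjacent, and any tree decomposition puts a clique entirely inside one bag — forcing width ≥ 2. Therefore the treewidth is 2.

2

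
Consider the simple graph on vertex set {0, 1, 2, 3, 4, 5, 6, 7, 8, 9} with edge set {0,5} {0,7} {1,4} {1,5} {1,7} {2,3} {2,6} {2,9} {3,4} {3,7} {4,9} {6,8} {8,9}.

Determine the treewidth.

A width-2 tree decomposition is:
Bags: B1 = {2, 6, 8}  B2 = {2, 8, 9}  B3 = {2, 3, 9}  B4 = {3, 4, 9}  B5 = {3, 4, 7}  B6 = {1, 4, 7}  B7 = {0, 1, 7}  B8 = {0, 1, 5}
Tree: B1–B2, B2–B3, B3–B4, B4–B5, B5–B6, B6–B7, B7–B8
Every bag has size at most 3, so the width is 3 − 1 = 2 and tw(G) ≤ 2. The edges 6–8–9–2–6 form a cycle, so G is not a tree and its treewidth is at least 2. The upper and lower bounds meet at 2, so that is the treewidth.

2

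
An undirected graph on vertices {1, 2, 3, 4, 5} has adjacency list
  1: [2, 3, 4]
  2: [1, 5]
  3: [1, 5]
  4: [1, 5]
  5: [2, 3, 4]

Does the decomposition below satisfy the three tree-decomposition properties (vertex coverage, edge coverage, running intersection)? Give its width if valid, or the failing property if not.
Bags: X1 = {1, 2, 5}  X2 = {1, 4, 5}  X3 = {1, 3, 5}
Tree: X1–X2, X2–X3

Yes; width 2.

Every vertex of G appears in some bag (union = {1, 2, 3, 4, 5}); every edge is covered by a bag; and for each vertex v the set of bags containing v is connected in the bag tree. The decomposition is therefore valid. The largest bag has 3 vertices, so the width is 2.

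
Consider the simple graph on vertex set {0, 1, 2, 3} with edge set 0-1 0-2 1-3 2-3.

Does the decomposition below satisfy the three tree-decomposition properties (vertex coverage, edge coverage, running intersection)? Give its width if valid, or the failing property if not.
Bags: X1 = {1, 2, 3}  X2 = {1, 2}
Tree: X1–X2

No — vertex 0 appears in no bag.

A tree decomposition must satisfy three properties: every vertex lies in some bag; for every edge, both endpoints lie together in some bag; and for every vertex, the bags containing it form a connected subtree. Here vertex 0 appears in no bag, so the decomposition is invalid.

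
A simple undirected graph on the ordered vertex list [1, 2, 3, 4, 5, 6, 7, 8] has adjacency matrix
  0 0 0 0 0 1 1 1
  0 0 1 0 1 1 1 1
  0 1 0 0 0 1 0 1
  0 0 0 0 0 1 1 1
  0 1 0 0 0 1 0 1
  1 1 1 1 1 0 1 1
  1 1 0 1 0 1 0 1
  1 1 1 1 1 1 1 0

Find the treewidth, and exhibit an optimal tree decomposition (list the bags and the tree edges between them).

Treewidth 3.
One optimal decomposition is:
Bags: B1 = {2, 6, 7, 8}  B2 = {1, 6, 7, 8}  B3 = {2, 3, 6, 8}  B4 = {2, 5, 6, 8}  B5 = {4, 6, 7, 8}
Tree: B1–B2, B1–B3, B1–B4, B2–B5

Each bag holds 4 vertices, so the decomposition has width 3, which upper-bounds the treewidth. Conversely, {1, 6, 7, 8} is a clique of size 4, and the vertices of any clique must share a bag in every tree decomposition; so some bag has ≥ 4 vertices and tw(G) ≥ 3. Therefore the treewidth is 3.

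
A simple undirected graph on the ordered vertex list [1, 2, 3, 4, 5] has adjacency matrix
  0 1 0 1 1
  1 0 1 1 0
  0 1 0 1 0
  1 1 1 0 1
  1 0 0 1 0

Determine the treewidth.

2

A width-2 tree decomposition is:
Bags: B1 = {1, 2, 4}  B2 = {2, 3, 4}  B3 = {1, 4, 5}
Tree: B1–B2, B1–B3
Every bag has size at most 3, so the width is 3 − 1 = 2 and tw(G) ≤ 2. For the lower bound, the 3 vertices {1, 2, 4} are pairwise adjacent, and any tree decomposition puts a clique entirely inside one bag — forcing width ≥ 2. Hence tw(G) = 2 exactly.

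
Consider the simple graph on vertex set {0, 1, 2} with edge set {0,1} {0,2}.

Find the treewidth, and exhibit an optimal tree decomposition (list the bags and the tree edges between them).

Treewidth 1.
One such decomposition:
Bags: B1 = {0, 1}  B2 = {0, 2}
Tree: B1–B2

Each bag holds 2 vertices, so the decomposition has width 1, which upper-bounds the treewidth. G has an edge, so its treewidth is at least 1. The upper and lower bounds meet at 1, so that is the treewidth.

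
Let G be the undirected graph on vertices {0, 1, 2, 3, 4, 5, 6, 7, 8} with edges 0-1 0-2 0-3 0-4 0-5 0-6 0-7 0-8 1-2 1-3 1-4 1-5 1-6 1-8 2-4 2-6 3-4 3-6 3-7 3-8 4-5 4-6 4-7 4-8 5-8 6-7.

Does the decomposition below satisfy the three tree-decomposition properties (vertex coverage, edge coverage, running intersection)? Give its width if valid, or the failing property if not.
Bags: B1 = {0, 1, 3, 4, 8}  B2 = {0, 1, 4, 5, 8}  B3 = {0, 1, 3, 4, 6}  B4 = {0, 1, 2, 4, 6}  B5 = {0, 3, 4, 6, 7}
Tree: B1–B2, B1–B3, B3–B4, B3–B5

Yes; width 4.

Every vertex of G appears in some bag (union = {0, 1, 2, 3, 4, 5, 6, 7, 8}); every edge is covered by a bag; and for each vertex v the set of bags containing v is connected in the bag tree. The decomposition is therefore valid. The largest bag has 5 vertices, so the width is 4.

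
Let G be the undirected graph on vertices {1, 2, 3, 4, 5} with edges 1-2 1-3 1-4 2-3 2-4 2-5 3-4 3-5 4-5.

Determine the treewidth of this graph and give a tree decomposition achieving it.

Treewidth 3.
Bags: B1 = {2, 3, 4, 5}  B2 = {1, 2, 3, 4}
Tree: B1–B2

The largest bag has 4 vertices, giving width 3; this decomposition certifies tw(G) ≤ 3. For the lower bound, the 4 vertices {1, 2, 3, 4} are pairwise adjacent, and any tree decomposition puts a clique entirely inside one bag — forcing width ≥ 3. Combining the bounds, tw(G) = 3.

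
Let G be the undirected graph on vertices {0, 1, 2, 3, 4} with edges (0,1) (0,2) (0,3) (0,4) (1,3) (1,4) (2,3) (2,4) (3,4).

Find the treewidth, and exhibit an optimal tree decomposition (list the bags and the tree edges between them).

Treewidth 3.
One optimal decomposition is:
Bags: B1 = {0, 2, 3, 4}  B2 = {0, 1, 3, 4}
Tree: B1–B2

Every bag has size at most 4, so the width is 4 − 1 = 3 and tw(G) ≤ 3. On the other hand G contains the 4-clique {0, 1, 3, 4}. A clique must lie in a single bag of any decomposition, so no decomposition can have width below 3. Combining the bounds, tw(G) = 3.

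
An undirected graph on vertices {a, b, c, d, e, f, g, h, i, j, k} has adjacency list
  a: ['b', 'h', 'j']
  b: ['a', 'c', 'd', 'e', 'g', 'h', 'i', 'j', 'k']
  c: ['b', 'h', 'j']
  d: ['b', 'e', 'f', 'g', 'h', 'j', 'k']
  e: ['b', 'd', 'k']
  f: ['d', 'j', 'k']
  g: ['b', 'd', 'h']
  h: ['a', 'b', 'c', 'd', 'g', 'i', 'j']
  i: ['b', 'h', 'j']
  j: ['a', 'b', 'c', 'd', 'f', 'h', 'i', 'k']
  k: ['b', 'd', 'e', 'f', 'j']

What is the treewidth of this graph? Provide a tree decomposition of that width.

Treewidth 3.
One optimal decomposition is:
Bags: B1 = {b, d, h, j}  B2 = {b, d, j, k}  B3 = {b, d, e, k}  B4 = {b, d, g, h}  B5 = {b, c, h, j}  B6 = {a, b, h, j}  B7 = {b, h, i, j}  B8 = {d, f, j, k}
Tree: B1–B2, B2–B3, B1–B4, B1–B5, B1–B6, B1–B7, B2–B8

Each bag holds 4 vertices, so the decomposition has width 3, which upper-bounds the treewidth. For the lower bound, the 4 vertices {d, f, j, k} are pairwise adjacent, and any tree decomposition puts a clique entirely inside one bag — forcing width ≥ 3. Hence tw(G) = 3 exactly.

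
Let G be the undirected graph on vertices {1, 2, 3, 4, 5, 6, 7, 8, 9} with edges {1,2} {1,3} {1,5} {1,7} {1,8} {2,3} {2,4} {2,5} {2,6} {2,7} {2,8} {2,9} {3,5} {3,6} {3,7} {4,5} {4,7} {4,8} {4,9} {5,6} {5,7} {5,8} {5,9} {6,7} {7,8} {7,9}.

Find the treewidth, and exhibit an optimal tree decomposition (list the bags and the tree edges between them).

The largest bag has 5 vertices, giving width 4; this decomposition certifies tw(G) ≤ 4. On the other hand G contains the 5-clique {1, 2, 5, 7, 8}. A clique must lie in a single bag of any decomposition, so no decomposition can have width below 4. Therefore the treewidth is 4.

Treewidth 4.
Bags: B1 = {2, 4, 5, 7, 8}  B2 = {1, 2, 5, 7, 8}  B3 = {1, 2, 3, 5, 7}  B4 = {2, 3, 5, 6, 7}  B5 = {2, 4, 5, 7, 9}
Tree: B1–B2, B2–B3, B3–B4, B1–B5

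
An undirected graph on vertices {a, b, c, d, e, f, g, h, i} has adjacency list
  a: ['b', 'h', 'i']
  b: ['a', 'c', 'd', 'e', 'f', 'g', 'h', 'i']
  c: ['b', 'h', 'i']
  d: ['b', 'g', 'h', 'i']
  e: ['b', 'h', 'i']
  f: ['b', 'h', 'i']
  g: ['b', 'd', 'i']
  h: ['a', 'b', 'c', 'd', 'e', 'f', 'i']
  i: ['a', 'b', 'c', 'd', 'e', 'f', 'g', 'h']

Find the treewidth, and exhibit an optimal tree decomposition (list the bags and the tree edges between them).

The largest bag has 4 vertices, giving width 3; this decomposition certifies tw(G) ≤ 3. On the other hand G contains the 4-clique {b, d, g, i}. A clique must lie in a single bag of any decomposition, so no decomposition can have width below 3. Therefore the treewidth is 3.

Treewidth 3.
One optimal decomposition is:
Bags: B1 = {b, d, h, i}  B2 = {b, e, h, i}  B3 = {b, c, h, i}  B4 = {a, b, h, i}  B5 = {b, f, h, i}  B6 = {b, d, g, i}
Tree: B1–B2, B1–B3, B2–B4, B3–B5, B1–B6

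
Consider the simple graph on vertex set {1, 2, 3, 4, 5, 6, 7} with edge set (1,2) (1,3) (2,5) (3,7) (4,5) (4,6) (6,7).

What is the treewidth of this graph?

2

A width-2 tree decomposition is:
Bags: B1 = {1, 2, 3}  B2 = {2, 3, 5}  B3 = {3, 4, 5}  B4 = {3, 4, 6}  B5 = {3, 6, 7}
Tree: B1–B2, B2–B3, B3–B4, B4–B5
Every bag has size at most 3, so the width is 3 − 1 = 2 and tw(G) ≤ 2. Since 3–1–2–5–4–6–7–3 is a cycle in G, G is not acyclic. Forests are exactly the graphs of treewidth ≤ 1, so tw(G) ≥ 2. Combining the bounds, tw(G) = 2.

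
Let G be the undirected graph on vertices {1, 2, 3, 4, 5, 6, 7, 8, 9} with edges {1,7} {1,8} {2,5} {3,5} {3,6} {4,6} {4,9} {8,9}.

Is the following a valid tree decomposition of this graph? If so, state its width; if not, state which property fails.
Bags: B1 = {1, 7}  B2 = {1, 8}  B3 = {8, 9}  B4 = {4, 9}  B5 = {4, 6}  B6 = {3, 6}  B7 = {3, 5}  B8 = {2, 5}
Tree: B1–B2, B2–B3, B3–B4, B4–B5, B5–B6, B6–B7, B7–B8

Vertex coverage: the bags together contain {1, 2, 3, 4, 5, 6, 7, 8, 9}, the full vertex set. Edge coverage: each edge of G has both endpoints in at least one bag. Running intersection: for every vertex, the bags containing it form a connected subtree. All three properties hold, so this is a valid tree decomposition of width max|bag| − 1 = 1, and hence tw(G) ≤ 1.

Yes; width 1.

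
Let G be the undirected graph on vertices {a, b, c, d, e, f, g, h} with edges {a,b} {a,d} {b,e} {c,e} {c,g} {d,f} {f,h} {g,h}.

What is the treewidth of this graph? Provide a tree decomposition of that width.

Each bag holds 3 vertices, so the decomposition has width 2, which upper-bounds the treewidth. Since c–g–h–f–d–a–b–e–c is a cycle in G, G is not acyclic. Forests are exactly the graphs of treewidth ≤ 1, so tw(G) ≥ 2. Hence tw(G) = 2 exactly.

Treewidth 2.
One optimal decomposition is:
Bags: B1 = {c, g, h}  B2 = {c, f, h}  B3 = {c, d, f}  B4 = {a, c, d}  B5 = {a, b, c}  B6 = {b, c, e}
Tree: B1–B2, B2–B3, B3–B4, B4–B5, B5–B6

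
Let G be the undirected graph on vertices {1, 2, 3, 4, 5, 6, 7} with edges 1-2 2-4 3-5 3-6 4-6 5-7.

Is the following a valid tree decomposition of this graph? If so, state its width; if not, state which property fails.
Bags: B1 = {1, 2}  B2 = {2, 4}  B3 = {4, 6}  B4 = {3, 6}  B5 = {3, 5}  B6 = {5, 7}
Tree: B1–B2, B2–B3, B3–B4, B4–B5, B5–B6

Yes; width 1.

Checking the three conditions: (i) the bags cover all of {1, 2, 3, 4, 5, 6, 7}; (ii) for each edge, some bag contains both endpoints; (iii) the bags containing any fixed vertex form a subtree. All hold, so the decomposition is valid with width 2 − 1 = 1.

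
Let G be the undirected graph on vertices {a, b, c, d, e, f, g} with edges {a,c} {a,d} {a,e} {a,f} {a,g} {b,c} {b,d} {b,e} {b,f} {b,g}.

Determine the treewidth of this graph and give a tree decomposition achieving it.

Every bag has size at most 3, so the width is 3 − 1 = 2 and tw(G) ≤ 2. The edges a–g–b–c–a form a cycle, so G is not a tree and its treewidth is at least 2. Hence tw(G) = 2 exactly.

Treewidth 2.
One optimal decomposition is:
Bags: B1 = {a, b, g}  B2 = {a, b, c}  B3 = {a, b, f}  B4 = {a, b, e}  B5 = {a, b, d}
Tree: B1–B2, B2–B3, B3–B4, B4–B5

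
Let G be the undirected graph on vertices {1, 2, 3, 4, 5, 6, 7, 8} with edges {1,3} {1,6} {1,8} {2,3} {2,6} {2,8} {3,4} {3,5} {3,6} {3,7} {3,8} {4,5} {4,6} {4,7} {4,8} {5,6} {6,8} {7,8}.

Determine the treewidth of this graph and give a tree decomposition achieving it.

Treewidth 3.
One such decomposition:
Bags: B1 = {3, 4, 6, 8}  B2 = {1, 3, 6, 8}  B3 = {3, 4, 5, 6}  B4 = {3, 4, 7, 8}  B5 = {2, 3, 6, 8}
Tree: B1–B2, B1–B3, B1–B4, B1–B5

The largest bag has 4 vertices, giving width 3; this decomposition certifies tw(G) ≤ 3. For the lower bound, the 4 vertices {1, 3, 6, 8} are pairwise adjacent, and any tree decomposition puts a clique entirely inside one bag — forcing width ≥ 3. The upper and lower bounds meet at 3, so that is the treewidth.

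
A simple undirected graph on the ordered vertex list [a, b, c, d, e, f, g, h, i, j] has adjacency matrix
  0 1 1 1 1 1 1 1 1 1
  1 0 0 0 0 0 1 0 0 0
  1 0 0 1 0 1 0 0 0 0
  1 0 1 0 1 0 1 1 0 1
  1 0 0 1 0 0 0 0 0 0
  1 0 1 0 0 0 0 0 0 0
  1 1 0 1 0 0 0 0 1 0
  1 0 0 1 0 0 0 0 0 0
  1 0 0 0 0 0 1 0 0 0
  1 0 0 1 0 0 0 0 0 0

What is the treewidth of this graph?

2

A width-2 tree decomposition is:
Bags: B1 = {a, d, j}  B2 = {a, c, d}  B3 = {a, d, g}  B4 = {a, d, h}  B5 = {a, b, g}  B6 = {a, d, e}  B7 = {a, c, f}  B8 = {a, g, i}
Tree: B1–B2, B2–B3, B1–B4, B3–B5, B4–B6, B2–B7, B5–B8
Every bag has size at most 3, so the width is 3 − 1 = 2 and tw(G) ≤ 2. For the lower bound, the 3 vertices {a, d, g} are pairwise adjacent, and any tree decomposition puts a clique entirely inside one bag — forcing width ≥ 2. The upper and lower bounds meet at 2, so that is the treewidth.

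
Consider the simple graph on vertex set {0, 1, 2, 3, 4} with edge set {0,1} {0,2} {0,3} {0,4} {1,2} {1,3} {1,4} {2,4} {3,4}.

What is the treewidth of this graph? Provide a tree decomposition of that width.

Every bag has size at most 4, so the width is 4 − 1 = 3 and tw(G) ≤ 3. Conversely, {0, 1, 2, 4} is a clique of size 4, and the vertices of any clique must share a bag in every tree decomposition; so some bag has ≥ 4 vertices and tw(G) ≥ 3. Hence tw(G) = 3 exactly.

Treewidth 3.
One such decomposition:
Bags: B1 = {0, 1, 3, 4}  B2 = {0, 1, 2, 4}
Tree: B1–B2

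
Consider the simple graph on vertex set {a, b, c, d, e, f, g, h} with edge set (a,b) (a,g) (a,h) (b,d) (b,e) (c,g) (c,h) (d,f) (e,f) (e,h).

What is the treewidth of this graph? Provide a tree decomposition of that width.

Every bag has size at most 3, so the width is 3 − 1 = 2 and tw(G) ≤ 2. The edges g–c–h–a–g form a cycle, so G is not a tree and its treewidth is at least 2. Combining the bounds, tw(G) = 2.

Treewidth 2.
Bags: B1 = {a, c, g}  B2 = {a, c, h}  B3 = {a, b, h}  B4 = {b, e, h}  B5 = {b, d, e}  B6 = {d, e, f}
Tree: B1–B2, B2–B3, B3–B4, B4–B5, B5–B6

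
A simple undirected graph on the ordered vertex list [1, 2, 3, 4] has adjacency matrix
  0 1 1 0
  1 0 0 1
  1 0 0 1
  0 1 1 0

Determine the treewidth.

2

A width-2 tree decomposition is:
Bags: B1 = {1, 2, 4}  B2 = {1, 3, 4}
Tree: B1–B2
Every bag has size at most 3, so the width is 3 − 1 = 2 and tw(G) ≤ 2. The edges 4–2–1–3–4 form a cycle, so G is not a tree and its treewidth is at least 2. Therefore the treewidth is 2.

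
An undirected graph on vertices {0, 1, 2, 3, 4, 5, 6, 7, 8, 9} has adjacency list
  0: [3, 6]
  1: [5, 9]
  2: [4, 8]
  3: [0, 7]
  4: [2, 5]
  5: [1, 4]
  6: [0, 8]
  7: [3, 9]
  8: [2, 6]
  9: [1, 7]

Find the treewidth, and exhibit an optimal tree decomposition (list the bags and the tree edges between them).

The largest bag has 3 vertices, giving width 2; this decomposition certifies tw(G) ≤ 2. The edges 6–0–3–7–9–1–5–4–2–8–6 form a cycle, so G is not a tree and its treewidth is at least 2. Therefore the treewidth is 2.

Treewidth 2.
One such decomposition:
Bags: B1 = {0, 3, 6}  B2 = {3, 6, 7}  B3 = {6, 7, 9}  B4 = {1, 6, 9}  B5 = {1, 5, 6}  B6 = {4, 5, 6}  B7 = {2, 4, 6}  B8 = {2, 6, 8}
Tree: B1–B2, B2–B3, B3–B4, B4–B5, B5–B6, B6–B7, B7–B8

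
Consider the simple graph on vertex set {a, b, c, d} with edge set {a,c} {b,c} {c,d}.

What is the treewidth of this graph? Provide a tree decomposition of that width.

Treewidth 1.
One such decomposition:
Bags: B1 = {b, c}  B2 = {c, d}  B3 = {a, c}
Tree: B1–B2, B2–B3

Each bag holds 2 vertices, so the decomposition has width 1, which upper-bounds the treewidth. G has an edge, so its treewidth is at least 1. Therefore the treewidth is 1.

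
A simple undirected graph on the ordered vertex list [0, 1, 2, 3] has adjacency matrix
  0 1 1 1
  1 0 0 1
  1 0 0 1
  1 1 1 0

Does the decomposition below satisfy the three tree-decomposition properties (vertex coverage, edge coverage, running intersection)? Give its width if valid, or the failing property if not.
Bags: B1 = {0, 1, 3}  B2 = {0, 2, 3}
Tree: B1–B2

Checking the three conditions: (i) the bags cover all of {0, 1, 2, 3}; (ii) for each edge, some bag contains both endpoints; (iii) the bags containing any fixed vertex form a subtree. All hold, so the decomposition is valid with width 3 − 1 = 2.

Yes; width 2.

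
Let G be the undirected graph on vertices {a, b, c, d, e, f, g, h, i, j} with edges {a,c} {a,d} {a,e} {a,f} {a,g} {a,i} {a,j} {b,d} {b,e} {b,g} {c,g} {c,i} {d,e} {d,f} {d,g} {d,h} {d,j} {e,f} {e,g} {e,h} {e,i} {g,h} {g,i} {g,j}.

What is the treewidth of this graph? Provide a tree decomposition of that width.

Treewidth 3.
One optimal decomposition is:
Bags: B1 = {a, d, e, g}  B2 = {a, e, g, i}  B3 = {a, d, g, j}  B4 = {b, d, e, g}  B5 = {d, e, g, h}  B6 = {a, c, g, i}  B7 = {a, d, e, f}
Tree: B1–B2, B1–B3, B1–B4, B1–B5, B2–B6, B1–B7

Every bag has size at most 4, so the width is 4 − 1 = 3 and tw(G) ≤ 3. Conversely, {a, d, g, j} is a clique of size 4, and the vertices of any clique must share a bag in every tree decomposition; so some bag has ≥ 4 vertices and tw(G) ≥ 3. Therefore the treewidth is 3.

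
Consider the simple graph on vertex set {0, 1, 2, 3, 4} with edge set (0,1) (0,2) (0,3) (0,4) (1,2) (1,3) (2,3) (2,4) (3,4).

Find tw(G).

3

A width-3 tree decomposition is:
Bags: B1 = {0, 1, 2, 3}  B2 = {0, 2, 3, 4}
Tree: B1–B2
Every bag has size at most 4, so the width is 4 − 1 = 3 and tw(G) ≤ 3. On the other hand G contains the 4-clique {0, 1, 2, 3}. A clique must lie in a single bag of any decomposition, so no decomposition can have width below 3. Combining the bounds, tw(G) = 3.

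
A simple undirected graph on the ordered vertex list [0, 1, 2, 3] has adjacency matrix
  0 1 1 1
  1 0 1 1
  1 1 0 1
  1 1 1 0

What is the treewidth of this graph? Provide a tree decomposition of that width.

With just one bag of size 4, the width is 4 − 1 = 3, so tw(G) ≤ 3. On the other hand G contains the 4-clique {0, 1, 2, 3}. A clique must lie in a single bag of any decomposition, so no decomposition can have width below 3. Therefore the treewidth is 3.

Treewidth 3.
One optimal decomposition is:
Bags: B1 = {0, 1, 2, 3}
Tree: (single bag)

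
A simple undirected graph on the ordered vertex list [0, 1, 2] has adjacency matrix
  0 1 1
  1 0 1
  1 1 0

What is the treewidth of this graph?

A width-2 tree decomposition is:
Bags: B1 = {0, 1, 2}
Tree: (single bag)
A single bag containing all 3 vertices is trivially a valid decomposition of width 2. On the other hand G contains the 3-clique {0, 1, 2}. A clique must lie in a single bag of any decomposition, so no decomposition can have width below 2. Combining the bounds, tw(G) = 2.

2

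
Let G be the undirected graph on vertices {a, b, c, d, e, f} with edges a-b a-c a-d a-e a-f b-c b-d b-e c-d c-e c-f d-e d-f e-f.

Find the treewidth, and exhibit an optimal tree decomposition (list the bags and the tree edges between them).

Treewidth 4.
One such decomposition:
Bags: B1 = {a, c, d, e, f}  B2 = {a, b, c, d, e}
Tree: B1–B2

Every bag has size at most 5, so the width is 5 − 1 = 4 and tw(G) ≤ 4. Conversely, {a, c, d, e, f} is a clique of size 5, and the vertices of any clique must share a bag in every tree decomposition; so some bag has ≥ 5 vertices and tw(G) ≥ 4. Hence tw(G) = 4 exactly.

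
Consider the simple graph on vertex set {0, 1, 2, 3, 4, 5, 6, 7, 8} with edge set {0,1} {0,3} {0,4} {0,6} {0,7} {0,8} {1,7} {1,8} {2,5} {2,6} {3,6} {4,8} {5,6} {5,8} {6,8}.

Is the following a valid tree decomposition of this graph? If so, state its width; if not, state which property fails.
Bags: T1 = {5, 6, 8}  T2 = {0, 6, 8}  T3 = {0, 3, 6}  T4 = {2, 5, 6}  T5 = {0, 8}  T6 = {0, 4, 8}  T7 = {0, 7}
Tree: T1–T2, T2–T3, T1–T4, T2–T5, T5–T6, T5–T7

No — vertex 1 appears in no bag.

A tree decomposition must satisfy three properties: every vertex lies in some bag; for every edge, both endpoints lie together in some bag; and for every vertex, the bags containing it form a connected subtree. Here vertex 1 appears in no bag, so the decomposition is invalid.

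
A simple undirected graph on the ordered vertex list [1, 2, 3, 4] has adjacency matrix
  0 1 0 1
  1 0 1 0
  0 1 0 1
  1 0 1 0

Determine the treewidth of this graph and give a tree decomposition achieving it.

Treewidth 2.
One such decomposition:
Bags: B1 = {1, 3, 4}  B2 = {1, 2, 3}
Tree: B1–B2

Every bag has size at most 3, so the width is 3 − 1 = 2 and tw(G) ≤ 2. Since 3–4–1–2–3 is a cycle in G, G is not acyclic. Forests are exactly the graphs of treewidth ≤ 1, so tw(G) ≥ 2. Hence tw(G) = 2 exactly.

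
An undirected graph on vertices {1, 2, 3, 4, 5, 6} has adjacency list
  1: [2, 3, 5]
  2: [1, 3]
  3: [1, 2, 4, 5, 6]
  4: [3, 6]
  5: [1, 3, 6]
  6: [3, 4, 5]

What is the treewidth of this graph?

A width-2 tree decomposition is:
Bags: B1 = {3, 5, 6}  B2 = {3, 4, 6}  B3 = {1, 3, 5}  B4 = {1, 2, 3}
Tree: B1–B2, B1–B3, B3–B4
Each bag holds 3 vertices, so the decomposition has width 2, which upper-bounds the treewidth. On the other hand G contains the 3-clique {1, 2, 3}. A clique must lie in a single bag of any decomposition, so no decomposition can have width below 2. Combining the bounds, tw(G) = 2.

2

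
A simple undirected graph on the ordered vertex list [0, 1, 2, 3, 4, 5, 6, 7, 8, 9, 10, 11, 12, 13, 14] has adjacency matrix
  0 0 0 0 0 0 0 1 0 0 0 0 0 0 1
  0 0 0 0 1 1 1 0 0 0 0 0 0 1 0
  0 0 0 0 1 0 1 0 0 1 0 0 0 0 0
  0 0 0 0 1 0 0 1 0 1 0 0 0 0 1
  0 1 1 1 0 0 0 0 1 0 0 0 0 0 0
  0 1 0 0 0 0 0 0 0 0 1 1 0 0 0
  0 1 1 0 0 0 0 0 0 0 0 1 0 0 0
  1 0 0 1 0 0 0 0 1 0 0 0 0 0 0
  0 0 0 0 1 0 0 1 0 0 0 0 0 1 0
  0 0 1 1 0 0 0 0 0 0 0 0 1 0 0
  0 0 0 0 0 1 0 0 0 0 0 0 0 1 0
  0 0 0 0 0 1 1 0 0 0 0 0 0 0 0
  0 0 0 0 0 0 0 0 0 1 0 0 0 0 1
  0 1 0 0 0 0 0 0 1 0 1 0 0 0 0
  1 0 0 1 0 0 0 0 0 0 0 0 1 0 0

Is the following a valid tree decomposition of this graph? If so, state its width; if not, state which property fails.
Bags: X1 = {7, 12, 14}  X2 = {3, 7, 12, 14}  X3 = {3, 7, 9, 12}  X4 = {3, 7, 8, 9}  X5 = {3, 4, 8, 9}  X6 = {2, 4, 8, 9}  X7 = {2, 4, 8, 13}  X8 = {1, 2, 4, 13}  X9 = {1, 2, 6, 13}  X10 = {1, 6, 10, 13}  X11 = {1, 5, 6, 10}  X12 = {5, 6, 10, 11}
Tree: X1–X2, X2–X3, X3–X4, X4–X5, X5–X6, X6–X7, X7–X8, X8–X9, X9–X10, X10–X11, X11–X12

No — vertex 0 appears in no bag.

A tree decomposition must satisfy three properties: every vertex lies in some bag; for every edge, both endpoints lie together in some bag; and for every vertex, the bags containing it form a connected subtree. Here vertex 0 appears in no bag, so the decomposition is invalid.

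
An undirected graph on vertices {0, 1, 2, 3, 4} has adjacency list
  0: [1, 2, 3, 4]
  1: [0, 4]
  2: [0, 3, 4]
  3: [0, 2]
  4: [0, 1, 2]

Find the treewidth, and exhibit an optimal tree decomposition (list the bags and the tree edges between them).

Every bag has size at most 3, so the width is 3 − 1 = 2 and tw(G) ≤ 2. Conversely, {0, 1, 4} is a clique of size 3, and the vertices of any clique must share a bag in every tree decomposition; so some bag has ≥ 3 vertices and tw(G) ≥ 2. Hence tw(G) = 2 exactly.

Treewidth 2.
One such decomposition:
Bags: B1 = {0, 2, 4}  B2 = {0, 2, 3}  B3 = {0, 1, 4}
Tree: B1–B2, B1–B3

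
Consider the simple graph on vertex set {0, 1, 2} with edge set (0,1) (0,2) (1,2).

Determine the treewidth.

2

A width-2 tree decomposition is:
Bags: B1 = {0, 1, 2}
Tree: (single bag)
With just one bag of size 3, the width is 3 − 1 = 2, so tw(G) ≤ 2. For the lower bound, the 3 vertices {0, 1, 2} are pairwise adjacent, and any tree decomposition puts a clique entirely inside one bag — forcing width ≥ 2. Combining the bounds, tw(G) = 2.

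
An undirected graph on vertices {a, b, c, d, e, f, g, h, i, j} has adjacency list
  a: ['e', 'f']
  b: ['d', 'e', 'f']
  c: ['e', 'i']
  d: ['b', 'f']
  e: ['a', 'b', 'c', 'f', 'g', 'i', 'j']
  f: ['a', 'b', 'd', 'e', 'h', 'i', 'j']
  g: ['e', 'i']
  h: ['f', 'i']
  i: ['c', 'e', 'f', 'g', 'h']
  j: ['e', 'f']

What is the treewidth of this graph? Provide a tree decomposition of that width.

The largest bag has 3 vertices, giving width 2; this decomposition certifies tw(G) ≤ 2. Conversely, {e, g, i} is a clique of size 3, and the vertices of any clique must share a bag in every tree decomposition; so some bag has ≥ 3 vertices and tw(G) ≥ 2. Therefore the treewidth is 2.

Treewidth 2.
One such decomposition:
Bags: B1 = {e, f, i}  B2 = {e, f, j}  B3 = {b, e, f}  B4 = {b, d, f}  B5 = {e, g, i}  B6 = {f, h, i}  B7 = {c, e, i}  B8 = {a, e, f}
Tree: B1–B2, B1–B3, B3–B4, B1–B5, B1–B6, B1–B7, B2–B8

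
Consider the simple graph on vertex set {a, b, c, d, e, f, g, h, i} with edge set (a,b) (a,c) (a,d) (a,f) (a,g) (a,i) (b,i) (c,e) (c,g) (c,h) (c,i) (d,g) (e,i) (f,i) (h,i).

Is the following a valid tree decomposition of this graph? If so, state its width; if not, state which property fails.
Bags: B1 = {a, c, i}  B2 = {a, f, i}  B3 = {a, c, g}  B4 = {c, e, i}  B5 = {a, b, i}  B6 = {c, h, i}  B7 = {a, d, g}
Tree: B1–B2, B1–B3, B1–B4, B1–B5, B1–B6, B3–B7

Vertex coverage: the bags together contain {a, b, c, d, e, f, g, h, i}, the full vertex set. Edge coverage: each edge of G has both endpoints in at least one bag. Running intersection: for every vertex, the bags containing it form a connected subtree. All three properties hold, so this is a valid tree decomposition of width max|bag| − 1 = 2, and hence tw(G) ≤ 2.

Yes; width 2.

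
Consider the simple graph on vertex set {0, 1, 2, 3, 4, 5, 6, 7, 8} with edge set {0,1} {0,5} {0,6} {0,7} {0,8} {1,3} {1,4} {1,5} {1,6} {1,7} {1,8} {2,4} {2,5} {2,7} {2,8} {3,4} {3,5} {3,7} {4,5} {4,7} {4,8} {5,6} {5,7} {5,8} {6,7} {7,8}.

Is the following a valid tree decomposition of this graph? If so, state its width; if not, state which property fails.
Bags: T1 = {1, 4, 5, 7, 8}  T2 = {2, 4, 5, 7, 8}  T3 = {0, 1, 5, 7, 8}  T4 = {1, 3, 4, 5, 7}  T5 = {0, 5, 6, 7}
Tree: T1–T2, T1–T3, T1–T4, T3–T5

No — edge (1,6) lies in no bag.

A tree decomposition must satisfy three properties: every vertex lies in some bag; for every edge, both endpoints lie together in some bag; and for every vertex, the bags containing it form a connected subtree. Here edge (1,6) lies in no bag, so the decomposition is invalid.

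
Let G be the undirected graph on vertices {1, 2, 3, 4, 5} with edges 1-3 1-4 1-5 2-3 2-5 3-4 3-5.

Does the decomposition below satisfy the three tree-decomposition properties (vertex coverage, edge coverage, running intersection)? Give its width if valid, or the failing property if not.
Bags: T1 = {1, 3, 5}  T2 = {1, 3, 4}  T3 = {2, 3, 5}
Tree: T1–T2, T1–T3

Yes; width 2.

Checking the three conditions: (i) the bags cover all of {1, 2, 3, 4, 5}; (ii) for each edge, some bag contains both endpoints; (iii) the bags containing any fixed vertex form a subtree. All hold, so the decomposition is valid with width 3 − 1 = 2.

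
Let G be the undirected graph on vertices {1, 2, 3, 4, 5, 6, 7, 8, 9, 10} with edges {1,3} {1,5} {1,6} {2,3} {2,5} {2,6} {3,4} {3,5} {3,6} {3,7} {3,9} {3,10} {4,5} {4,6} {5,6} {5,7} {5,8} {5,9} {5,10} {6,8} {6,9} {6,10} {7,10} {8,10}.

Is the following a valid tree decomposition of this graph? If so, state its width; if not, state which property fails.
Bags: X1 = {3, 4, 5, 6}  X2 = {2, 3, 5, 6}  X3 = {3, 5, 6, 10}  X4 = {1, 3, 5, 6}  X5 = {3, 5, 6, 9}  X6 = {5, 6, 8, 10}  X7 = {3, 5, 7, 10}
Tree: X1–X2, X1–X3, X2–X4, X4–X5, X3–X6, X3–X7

Yes; width 3.

Every vertex of G appears in some bag (union = {1, 2, 3, 4, 5, 6, 7, 8, 9, 10}); every edge is covered by a bag; and for each vertex v the set of bags containing v is connected in the bag tree. The decomposition is therefore valid. The largest bag has 4 vertices, so the width is 3.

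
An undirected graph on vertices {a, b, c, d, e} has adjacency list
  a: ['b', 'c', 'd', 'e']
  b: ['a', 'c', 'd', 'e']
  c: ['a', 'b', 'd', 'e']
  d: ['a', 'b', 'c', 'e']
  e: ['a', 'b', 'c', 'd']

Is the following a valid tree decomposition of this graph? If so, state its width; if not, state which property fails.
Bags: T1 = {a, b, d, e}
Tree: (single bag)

A tree decomposition must satisfy three properties: every vertex lies in some bag; for every edge, both endpoints lie together in some bag; and for every vertex, the bags containing it form a connected subtree. Here vertex c appears in no bag, so the decomposition is invalid.

No — vertex c appears in no bag.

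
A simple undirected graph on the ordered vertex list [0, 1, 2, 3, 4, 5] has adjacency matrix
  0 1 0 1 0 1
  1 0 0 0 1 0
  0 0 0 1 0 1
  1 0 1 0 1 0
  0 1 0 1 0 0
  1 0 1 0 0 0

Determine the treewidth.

A width-2 tree decomposition is:
Bags: B1 = {0, 1, 4}  B2 = {0, 3, 4}  B3 = {0, 3, 5}  B4 = {2, 3, 5}
Tree: B1–B2, B2–B3, B3–B4
Every bag has size at most 3, so the width is 3 − 1 = 2 and tw(G) ≤ 2. Since 1–4–3–0–1 is a cycle in G, G is not acyclic. Forests are exactly the graphs of treewidth ≤ 1, so tw(G) ≥ 2. The upper and lower bounds meet at 2, so that is the treewidth.

2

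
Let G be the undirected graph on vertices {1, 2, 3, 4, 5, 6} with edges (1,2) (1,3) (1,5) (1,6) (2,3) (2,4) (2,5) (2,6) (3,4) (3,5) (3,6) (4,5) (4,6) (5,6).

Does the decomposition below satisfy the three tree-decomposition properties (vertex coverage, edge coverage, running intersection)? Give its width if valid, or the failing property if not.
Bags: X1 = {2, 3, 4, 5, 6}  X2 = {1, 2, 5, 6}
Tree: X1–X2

A tree decomposition must satisfy three properties: every vertex lies in some bag; for every edge, both endpoints lie together in some bag; and for every vertex, the bags containing it form a connected subtree. Here edge (3,1) lies in no bag, so the decomposition is invalid.

No — edge (3,1) lies in no bag.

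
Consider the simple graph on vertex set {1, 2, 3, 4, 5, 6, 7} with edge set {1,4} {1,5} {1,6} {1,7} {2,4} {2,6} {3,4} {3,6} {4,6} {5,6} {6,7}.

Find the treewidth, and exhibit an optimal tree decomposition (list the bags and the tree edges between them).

Treewidth 2.
One optimal decomposition is:
Bags: B1 = {1, 4, 6}  B2 = {3, 4, 6}  B3 = {2, 4, 6}  B4 = {1, 6, 7}  B5 = {1, 5, 6}
Tree: B1–B2, B1–B3, B1–B4, B1–B5

The largest bag has 3 vertices, giving width 2; this decomposition certifies tw(G) ≤ 2. For the lower bound, the 3 vertices {1, 4, 6} are pairwise adjacent, and any tree decomposition puts a clique entirely inside one bag — forcing width ≥ 2. Hence tw(G) = 2 exactly.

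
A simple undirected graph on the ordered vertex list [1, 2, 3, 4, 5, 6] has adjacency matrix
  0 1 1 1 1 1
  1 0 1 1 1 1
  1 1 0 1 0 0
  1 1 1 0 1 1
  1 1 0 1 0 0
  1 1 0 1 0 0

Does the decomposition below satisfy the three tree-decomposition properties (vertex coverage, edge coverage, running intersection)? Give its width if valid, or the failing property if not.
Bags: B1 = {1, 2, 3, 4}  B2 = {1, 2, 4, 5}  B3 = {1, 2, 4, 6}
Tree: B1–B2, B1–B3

Yes; width 3.

Checking the three conditions: (i) the bags cover all of {1, 2, 3, 4, 5, 6}; (ii) for each edge, some bag contains both endpoints; (iii) the bags containing any fixed vertex form a subtree. All hold, so the decomposition is valid with width 4 − 1 = 3.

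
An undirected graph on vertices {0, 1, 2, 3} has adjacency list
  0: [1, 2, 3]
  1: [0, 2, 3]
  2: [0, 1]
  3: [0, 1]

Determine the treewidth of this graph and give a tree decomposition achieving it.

Every bag has size at most 3, so the width is 3 − 1 = 2 and tw(G) ≤ 2. For the lower bound, the 3 vertices {0, 1, 2} are pairwise adjacent, and any tree decomposition puts a clique entirely inside one bag — forcing width ≥ 2. The upper and lower bounds meet at 2, so that is the treewidth.

Treewidth 2.
Bags: B1 = {0, 1, 2}  B2 = {0, 1, 3}
Tree: B1–B2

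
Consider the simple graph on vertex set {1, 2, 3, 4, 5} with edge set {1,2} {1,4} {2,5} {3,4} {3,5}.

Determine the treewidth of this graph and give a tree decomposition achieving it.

Treewidth 2.
One optimal decomposition is:
Bags: B1 = {3, 4, 5}  B2 = {1, 4, 5}  B3 = {1, 2, 5}
Tree: B1–B2, B2–B3

Each bag holds 3 vertices, so the decomposition has width 2, which upper-bounds the treewidth. The edges 5–3–4–1–2–5 form a cycle, so G is not a tree and its treewidth is at least 2. The upper and lower bounds meet at 2, so that is the treewidth.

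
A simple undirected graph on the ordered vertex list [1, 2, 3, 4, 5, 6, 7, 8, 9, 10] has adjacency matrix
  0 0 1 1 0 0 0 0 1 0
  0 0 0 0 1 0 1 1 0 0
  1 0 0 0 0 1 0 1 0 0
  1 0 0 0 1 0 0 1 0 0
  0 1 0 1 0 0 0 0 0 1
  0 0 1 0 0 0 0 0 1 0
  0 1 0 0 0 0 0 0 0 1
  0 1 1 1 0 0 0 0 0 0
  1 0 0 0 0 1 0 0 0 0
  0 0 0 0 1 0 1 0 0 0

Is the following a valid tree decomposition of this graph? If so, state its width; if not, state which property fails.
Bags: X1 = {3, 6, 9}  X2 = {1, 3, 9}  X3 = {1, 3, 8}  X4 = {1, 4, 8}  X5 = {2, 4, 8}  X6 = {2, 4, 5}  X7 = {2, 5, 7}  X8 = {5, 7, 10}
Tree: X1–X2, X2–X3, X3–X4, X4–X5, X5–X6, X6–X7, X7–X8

Yes; width 2.

Every vertex of G appears in some bag (union = {1, 2, 3, 4, 5, 6, 7, 8, 9, 10}); every edge is covered by a bag; and for each vertex v the set of bags containing v is connected in the bag tree. The decomposition is therefore valid. The largest bag has 3 vertices, so the width is 2.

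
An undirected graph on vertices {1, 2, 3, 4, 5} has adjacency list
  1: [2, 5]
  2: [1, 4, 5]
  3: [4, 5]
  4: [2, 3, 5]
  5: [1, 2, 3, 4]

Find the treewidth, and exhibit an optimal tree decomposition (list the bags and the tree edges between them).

Every bag has size at most 3, so the width is 3 − 1 = 2 and tw(G) ≤ 2. On the other hand G contains the 3-clique {1, 2, 5}. A clique must lie in a single bag of any decomposition, so no decomposition can have width below 2. Therefore the treewidth is 2.

Treewidth 2.
Bags: B1 = {3, 4, 5}  B2 = {2, 4, 5}  B3 = {1, 2, 5}
Tree: B1–B2, B2–B3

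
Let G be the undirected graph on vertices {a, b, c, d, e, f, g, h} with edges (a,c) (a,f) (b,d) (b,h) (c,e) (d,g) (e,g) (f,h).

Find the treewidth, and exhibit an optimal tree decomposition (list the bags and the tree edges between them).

The largest bag has 3 vertices, giving width 2; this decomposition certifies tw(G) ≤ 2. For the lower bound, G contains the cycle f–a–c–e–g–d–b–h–f, so G is not a forest; only forests have treewidth ≤ 1, hence tw(G) ≥ 2. The upper and lower bounds meet at 2, so that is the treewidth.

Treewidth 2.
One optimal decomposition is:
Bags: B1 = {a, c, f}  B2 = {c, e, f}  B3 = {e, f, g}  B4 = {d, f, g}  B5 = {b, d, f}  B6 = {b, f, h}
Tree: B1–B2, B2–B3, B3–B4, B4–B5, B5–B6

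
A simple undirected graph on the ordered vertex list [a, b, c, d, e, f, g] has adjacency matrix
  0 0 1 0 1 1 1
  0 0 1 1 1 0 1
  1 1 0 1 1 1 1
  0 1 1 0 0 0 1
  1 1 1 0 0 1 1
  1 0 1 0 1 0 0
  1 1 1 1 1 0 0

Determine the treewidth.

3

A width-3 tree decomposition is:
Bags: B1 = {a, c, e, g}  B2 = {a, c, e, f}  B3 = {b, c, e, g}  B4 = {b, c, d, g}
Tree: B1–B2, B1–B3, B3–B4
Every bag has size at most 4, so the width is 4 − 1 = 3 and tw(G) ≤ 3. On the other hand G contains the 4-clique {b, c, d, g}. A clique must lie in a single bag of any decomposition, so no decomposition can have width below 3. Combining the bounds, tw(G) = 3.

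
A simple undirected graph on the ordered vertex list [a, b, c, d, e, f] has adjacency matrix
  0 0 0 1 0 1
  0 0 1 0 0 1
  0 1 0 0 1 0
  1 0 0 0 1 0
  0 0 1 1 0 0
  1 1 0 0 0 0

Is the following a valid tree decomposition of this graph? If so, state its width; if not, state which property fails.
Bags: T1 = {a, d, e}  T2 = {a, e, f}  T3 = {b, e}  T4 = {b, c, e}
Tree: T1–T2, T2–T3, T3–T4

A tree decomposition must satisfy three properties: every vertex lies in some bag; for every edge, both endpoints lie together in some bag; and for every vertex, the bags containing it form a connected subtree. Here edge (f,b) lies in no bag, so the decomposition is invalid.

No — edge (f,b) lies in no bag.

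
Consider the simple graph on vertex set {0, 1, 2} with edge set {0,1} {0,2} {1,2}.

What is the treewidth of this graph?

2

A width-2 tree decomposition is:
Bags: B1 = {0, 1, 2}
Tree: (single bag)
A single bag containing all 3 vertices is trivially a valid decomposition of width 2. Conversely, {0, 1, 2} is a clique of size 3, and the vertices of any clique must share a bag in every tree decomposition; so some bag has ≥ 3 vertices and tw(G) ≥ 2. The upper and lower bounds meet at 2, so that is the treewidth.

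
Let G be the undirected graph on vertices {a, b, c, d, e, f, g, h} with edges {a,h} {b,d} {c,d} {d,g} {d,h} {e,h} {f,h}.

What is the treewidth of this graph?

1

A width-1 tree decomposition is:
Bags: B1 = {f, h}  B2 = {d, h}  B3 = {d, g}  B4 = {b, d}  B5 = {a, h}  B6 = {c, d}  B7 = {e, h}
Tree: B1–B2, B2–B3, B2–B4, B1–B5, B3–B6, B1–B7
Each bag holds 2 vertices, so the decomposition has width 1, which upper-bounds the treewidth. G has an edge, so its treewidth is at least 1. Hence tw(G) = 1 exactly.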